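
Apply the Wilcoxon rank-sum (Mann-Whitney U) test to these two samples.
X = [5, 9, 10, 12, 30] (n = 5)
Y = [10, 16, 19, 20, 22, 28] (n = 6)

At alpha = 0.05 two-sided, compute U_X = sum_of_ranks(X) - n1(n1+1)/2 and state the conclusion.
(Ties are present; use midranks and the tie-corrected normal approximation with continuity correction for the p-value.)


Step 1: Combine and sort all 11 observations; assign midranks.
sorted (value, group): (5,X), (9,X), (10,X), (10,Y), (12,X), (16,Y), (19,Y), (20,Y), (22,Y), (28,Y), (30,X)
ranks: 5->1, 9->2, 10->3.5, 10->3.5, 12->5, 16->6, 19->7, 20->8, 22->9, 28->10, 30->11
Step 2: Rank sum for X: R1 = 1 + 2 + 3.5 + 5 + 11 = 22.5.
Step 3: U_X = R1 - n1(n1+1)/2 = 22.5 - 5*6/2 = 22.5 - 15 = 7.5.
       U_Y = n1*n2 - U_X = 30 - 7.5 = 22.5.
Step 4: Ties are present, so use the tie-corrected normal approximation (with continuity correction) for the p-value.
Step 5: p-value = 0.200217; compare to alpha = 0.05. fail to reject H0.

U_X = 7.5, p = 0.200217, fail to reject H0 at alpha = 0.05.


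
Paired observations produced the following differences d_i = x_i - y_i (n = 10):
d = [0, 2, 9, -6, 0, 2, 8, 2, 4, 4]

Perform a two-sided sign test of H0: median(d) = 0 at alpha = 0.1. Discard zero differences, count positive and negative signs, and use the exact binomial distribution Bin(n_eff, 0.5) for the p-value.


Step 1: Discard zero differences. Original n = 10; n_eff = number of nonzero differences = 8.
Nonzero differences (with sign): +2, +9, -6, +2, +8, +2, +4, +4
Step 2: Count signs: positive = 7, negative = 1.
Step 3: Under H0: P(positive) = 0.5, so the number of positives S ~ Bin(8, 0.5).
Step 4: Two-sided exact p-value = sum of Bin(8,0.5) probabilities at or below the observed probability = 0.070312.
Step 5: alpha = 0.1. reject H0.

n_eff = 8, pos = 7, neg = 1, p = 0.070312, reject H0.


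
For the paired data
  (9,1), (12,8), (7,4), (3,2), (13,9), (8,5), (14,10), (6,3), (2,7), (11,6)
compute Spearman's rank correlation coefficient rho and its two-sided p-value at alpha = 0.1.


Step 1: Rank x and y separately (midranks; no ties here).
rank(x): 9->6, 12->8, 7->4, 3->2, 13->9, 8->5, 14->10, 6->3, 2->1, 11->7
rank(y): 1->1, 8->8, 4->4, 2->2, 9->9, 5->5, 10->10, 3->3, 7->7, 6->6
Step 2: d_i = R_x(i) - R_y(i); compute d_i^2.
  (6-1)^2=25, (8-8)^2=0, (4-4)^2=0, (2-2)^2=0, (9-9)^2=0, (5-5)^2=0, (10-10)^2=0, (3-3)^2=0, (1-7)^2=36, (7-6)^2=1
sum(d^2) = 62.
Step 3: rho = 1 - 6*62 / (10*(10^2 - 1)) = 1 - 372/990 = 0.624242.
Step 4: Under H0, t = rho * sqrt((n-2)/(1-rho^2)) = 2.2601 ~ t(8).
Step 5: Two-sided p-value from the t-distribution with 8 df = 0.053718.
Step 6: alpha = 0.1. reject H0.

rho = 0.6242, p = 0.053718, reject H0 at alpha = 0.1.


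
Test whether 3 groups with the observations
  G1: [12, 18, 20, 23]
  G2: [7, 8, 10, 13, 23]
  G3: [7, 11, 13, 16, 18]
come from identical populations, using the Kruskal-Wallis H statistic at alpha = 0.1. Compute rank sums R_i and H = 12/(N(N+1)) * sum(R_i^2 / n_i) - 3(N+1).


Step 1: Combine all N = 14 observations and assign midranks.
sorted (value, group, rank): (7,G2,1.5), (7,G3,1.5), (8,G2,3), (10,G2,4), (11,G3,5), (12,G1,6), (13,G2,7.5), (13,G3,7.5), (16,G3,9), (18,G1,10.5), (18,G3,10.5), (20,G1,12), (23,G1,13.5), (23,G2,13.5)
Step 2: Sum ranks within each group.
R_1 = 42 (n_1 = 4)
R_2 = 29.5 (n_2 = 5)
R_3 = 33.5 (n_3 = 5)
Step 3: H = 12/(N(N+1)) * sum(R_i^2/n_i) - 3(N+1)
     = 12/(14*15) * (42^2/4 + 29.5^2/5 + 33.5^2/5) - 3*15
     = 0.057143 * 839.5 - 45
     = 2.971429.
Step 4: Ties present; correction factor C = 1 - 24/(14^3 - 14) = 0.991209. Corrected H = 2.971429 / 0.991209 = 2.997783.
Step 5: Under H0, H ~ chi^2(2); p-value = 0.223378.
Step 6: alpha = 0.1. fail to reject H0.

H = 2.9978, df = 2, p = 0.223378, fail to reject H0.


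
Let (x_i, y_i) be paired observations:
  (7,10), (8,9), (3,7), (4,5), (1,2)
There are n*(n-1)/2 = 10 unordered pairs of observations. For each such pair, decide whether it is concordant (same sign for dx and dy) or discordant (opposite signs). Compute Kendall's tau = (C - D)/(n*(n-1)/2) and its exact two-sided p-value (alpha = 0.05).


Step 1: Enumerate the 10 unordered pairs (i,j) with i<j and classify each by sign(x_j-x_i) * sign(y_j-y_i).
  (1,2):dx=+1,dy=-1->D; (1,3):dx=-4,dy=-3->C; (1,4):dx=-3,dy=-5->C; (1,5):dx=-6,dy=-8->C
  (2,3):dx=-5,dy=-2->C; (2,4):dx=-4,dy=-4->C; (2,5):dx=-7,dy=-7->C; (3,4):dx=+1,dy=-2->D
  (3,5):dx=-2,dy=-5->C; (4,5):dx=-3,dy=-3->C
Step 2: C = 8, D = 2, total pairs = 10.
Step 3: tau = (C - D)/(n(n-1)/2) = (8 - 2)/10 = 0.600000.
Step 4: Exact two-sided p-value (enumerate n! = 120 permutations of y under H0): p = 0.233333.
Step 5: alpha = 0.05. fail to reject H0.

tau_b = 0.6000 (C=8, D=2), p = 0.233333, fail to reject H0.


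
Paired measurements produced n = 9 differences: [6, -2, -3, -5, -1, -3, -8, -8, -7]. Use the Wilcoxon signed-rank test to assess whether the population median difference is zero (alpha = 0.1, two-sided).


Step 1: Drop any zero differences (none here) and take |d_i|.
|d| = [6, 2, 3, 5, 1, 3, 8, 8, 7]
Step 2: Midrank |d_i| (ties get averaged ranks).
ranks: |6|->6, |2|->2, |3|->3.5, |5|->5, |1|->1, |3|->3.5, |8|->8.5, |8|->8.5, |7|->7
Step 3: Attach original signs; sum ranks with positive sign and with negative sign.
W+ = 6 = 6
W- = 2 + 3.5 + 5 + 1 + 3.5 + 8.5 + 8.5 + 7 = 39
(Check: W+ + W- = 45 should equal n(n+1)/2 = 45.)
Step 4: Test statistic W = min(W+, W-) = 6.
Step 5: Ties in |d|, so use the tie-corrected normal approximation.
        E[W] = n(n+1)/4 = 9*10/4 = 22.5.
        Tie groups: |d|=3 (t=2), |d|=8 (t=2); sum(t^3 - t) = 12.
        Var[W] = n(n+1)(2n+1)/24 - sum(t^3-t)/48 = 1710/24 - 12/48 = 71.
        z = (W - E[W]) / sqrt(Var[W]) = (6 - 22.5) / 8.4261 = -1.9582.
        Two-sided p = 2*Phi(z) = 0.050208.
Step 6: alpha = 0.1. reject H0.

W+ = 6, W- = 39, W = min = 6, p = 0.050208, reject H0.


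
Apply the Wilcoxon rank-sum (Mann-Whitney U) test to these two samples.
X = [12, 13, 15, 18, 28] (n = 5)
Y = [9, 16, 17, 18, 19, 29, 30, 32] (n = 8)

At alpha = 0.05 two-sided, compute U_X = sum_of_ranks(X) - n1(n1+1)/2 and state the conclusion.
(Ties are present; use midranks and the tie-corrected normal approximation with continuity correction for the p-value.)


Step 1: Combine and sort all 13 observations; assign midranks.
sorted (value, group): (9,Y), (12,X), (13,X), (15,X), (16,Y), (17,Y), (18,X), (18,Y), (19,Y), (28,X), (29,Y), (30,Y), (32,Y)
ranks: 9->1, 12->2, 13->3, 15->4, 16->5, 17->6, 18->7.5, 18->7.5, 19->9, 28->10, 29->11, 30->12, 32->13
Step 2: Rank sum for X: R1 = 2 + 3 + 4 + 7.5 + 10 = 26.5.
Step 3: U_X = R1 - n1(n1+1)/2 = 26.5 - 5*6/2 = 26.5 - 15 = 11.5.
       U_Y = n1*n2 - U_X = 40 - 11.5 = 28.5.
Step 4: Ties are present, so use the tie-corrected normal approximation (with continuity correction) for the p-value.
Step 5: p-value = 0.240919; compare to alpha = 0.05. fail to reject H0.

U_X = 11.5, p = 0.240919, fail to reject H0 at alpha = 0.05.


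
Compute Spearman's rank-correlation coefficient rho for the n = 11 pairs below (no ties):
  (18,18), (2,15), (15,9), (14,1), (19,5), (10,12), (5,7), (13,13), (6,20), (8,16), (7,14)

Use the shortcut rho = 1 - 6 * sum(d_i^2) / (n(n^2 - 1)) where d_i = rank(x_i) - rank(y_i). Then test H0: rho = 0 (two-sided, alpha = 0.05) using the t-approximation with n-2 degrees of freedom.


Step 1: Rank x and y separately (midranks; no ties here).
rank(x): 18->10, 2->1, 15->9, 14->8, 19->11, 10->6, 5->2, 13->7, 6->3, 8->5, 7->4
rank(y): 18->10, 15->8, 9->4, 1->1, 5->2, 12->5, 7->3, 13->6, 20->11, 16->9, 14->7
Step 2: d_i = R_x(i) - R_y(i); compute d_i^2.
  (10-10)^2=0, (1-8)^2=49, (9-4)^2=25, (8-1)^2=49, (11-2)^2=81, (6-5)^2=1, (2-3)^2=1, (7-6)^2=1, (3-11)^2=64, (5-9)^2=16, (4-7)^2=9
sum(d^2) = 296.
Step 3: rho = 1 - 6*296 / (11*(11^2 - 1)) = 1 - 1776/1320 = -0.345455.
Step 4: Under H0, t = rho * sqrt((n-2)/(1-rho^2)) = -1.1044 ~ t(9).
Step 5: Two-sided p-value from the t-distribution with 9 df = 0.298089.
Step 6: alpha = 0.05. fail to reject H0.

rho = -0.3455, p = 0.298089, fail to reject H0 at alpha = 0.05.


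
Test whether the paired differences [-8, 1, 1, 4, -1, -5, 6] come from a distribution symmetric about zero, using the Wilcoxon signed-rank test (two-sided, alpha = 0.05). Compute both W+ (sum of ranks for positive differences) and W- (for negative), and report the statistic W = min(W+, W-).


Step 1: Drop any zero differences (none here) and take |d_i|.
|d| = [8, 1, 1, 4, 1, 5, 6]
Step 2: Midrank |d_i| (ties get averaged ranks).
ranks: |8|->7, |1|->2, |1|->2, |4|->4, |1|->2, |5|->5, |6|->6
Step 3: Attach original signs; sum ranks with positive sign and with negative sign.
W+ = 2 + 2 + 4 + 6 = 14
W- = 7 + 2 + 5 = 14
(Check: W+ + W- = 28 should equal n(n+1)/2 = 28.)
Step 4: Test statistic W = min(W+, W-) = 14.
Step 5: Ties in |d|, so use the tie-corrected normal approximation.
        E[W] = n(n+1)/4 = 7*8/4 = 14.
        Tie groups: |d|=1 (t=3); sum(t^3 - t) = 24.
        Var[W] = n(n+1)(2n+1)/24 - sum(t^3-t)/48 = 840/24 - 24/48 = 34.5.
        z = (W - E[W]) / sqrt(Var[W]) = (14 - 14) / 5.8737 = 0.0000.
        Two-sided p = 2*Phi(z) = 1.000000.
Step 6: alpha = 0.05. fail to reject H0.

W+ = 14, W- = 14, W = min = 14, p = 1.000000, fail to reject H0.


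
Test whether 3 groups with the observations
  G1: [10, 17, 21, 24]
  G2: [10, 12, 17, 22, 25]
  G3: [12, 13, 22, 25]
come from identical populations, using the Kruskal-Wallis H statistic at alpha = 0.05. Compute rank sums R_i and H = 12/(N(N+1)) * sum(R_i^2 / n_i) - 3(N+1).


Step 1: Combine all N = 13 observations and assign midranks.
sorted (value, group, rank): (10,G1,1.5), (10,G2,1.5), (12,G2,3.5), (12,G3,3.5), (13,G3,5), (17,G1,6.5), (17,G2,6.5), (21,G1,8), (22,G2,9.5), (22,G3,9.5), (24,G1,11), (25,G2,12.5), (25,G3,12.5)
Step 2: Sum ranks within each group.
R_1 = 27 (n_1 = 4)
R_2 = 33.5 (n_2 = 5)
R_3 = 30.5 (n_3 = 4)
Step 3: H = 12/(N(N+1)) * sum(R_i^2/n_i) - 3(N+1)
     = 12/(13*14) * (27^2/4 + 33.5^2/5 + 30.5^2/4) - 3*14
     = 0.065934 * 639.263 - 42
     = 0.149176.
Step 4: Ties present; correction factor C = 1 - 30/(13^3 - 13) = 0.986264. Corrected H = 0.149176 / 0.986264 = 0.151253.
Step 5: Under H0, H ~ chi^2(2); p-value = 0.927162.
Step 6: alpha = 0.05. fail to reject H0.

H = 0.1513, df = 2, p = 0.927162, fail to reject H0.


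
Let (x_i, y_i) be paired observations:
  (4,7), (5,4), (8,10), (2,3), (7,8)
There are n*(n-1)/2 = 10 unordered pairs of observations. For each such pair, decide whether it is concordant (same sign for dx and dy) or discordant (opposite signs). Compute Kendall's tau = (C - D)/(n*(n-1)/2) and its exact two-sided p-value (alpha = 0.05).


Step 1: Enumerate the 10 unordered pairs (i,j) with i<j and classify each by sign(x_j-x_i) * sign(y_j-y_i).
  (1,2):dx=+1,dy=-3->D; (1,3):dx=+4,dy=+3->C; (1,4):dx=-2,dy=-4->C; (1,5):dx=+3,dy=+1->C
  (2,3):dx=+3,dy=+6->C; (2,4):dx=-3,dy=-1->C; (2,5):dx=+2,dy=+4->C; (3,4):dx=-6,dy=-7->C
  (3,5):dx=-1,dy=-2->C; (4,5):dx=+5,dy=+5->C
Step 2: C = 9, D = 1, total pairs = 10.
Step 3: tau = (C - D)/(n(n-1)/2) = (9 - 1)/10 = 0.800000.
Step 4: Exact two-sided p-value (enumerate n! = 120 permutations of y under H0): p = 0.083333.
Step 5: alpha = 0.05. fail to reject H0.

tau_b = 0.8000 (C=9, D=1), p = 0.083333, fail to reject H0.


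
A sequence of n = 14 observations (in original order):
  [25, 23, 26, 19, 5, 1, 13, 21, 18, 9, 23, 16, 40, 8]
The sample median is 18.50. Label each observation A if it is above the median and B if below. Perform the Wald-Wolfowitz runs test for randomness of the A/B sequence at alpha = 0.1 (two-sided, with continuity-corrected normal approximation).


Step 1: Compute median = 18.50; label A = above, B = below.
Labels in order: AAAABBBABBABAB  (n_A = 7, n_B = 7)
Step 2: Count runs R = 8.
Step 3: Under H0 (random ordering), E[R] = 2*n_A*n_B/(n_A+n_B) + 1 = 2*7*7/14 + 1 = 8.0000.
        Var[R] = 2*n_A*n_B*(2*n_A*n_B - n_A - n_B) / ((n_A+n_B)^2 * (n_A+n_B-1)) = 8232/2548 = 3.2308.
        SD[R] = 1.7974.
Step 4: R = E[R], so z = 0 with no continuity correction.
Step 5: Two-sided p-value via normal approximation = 2*(1 - Phi(|z|)) = 1.000000.
Step 6: alpha = 0.1. fail to reject H0.

R = 8, z = 0.0000, p = 1.000000, fail to reject H0.


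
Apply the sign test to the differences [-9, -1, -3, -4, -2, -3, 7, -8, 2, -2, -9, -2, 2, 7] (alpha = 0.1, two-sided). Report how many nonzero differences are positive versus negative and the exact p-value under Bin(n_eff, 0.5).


Step 1: Discard zero differences. Original n = 14; n_eff = number of nonzero differences = 14.
Nonzero differences (with sign): -9, -1, -3, -4, -2, -3, +7, -8, +2, -2, -9, -2, +2, +7
Step 2: Count signs: positive = 4, negative = 10.
Step 3: Under H0: P(positive) = 0.5, so the number of positives S ~ Bin(14, 0.5).
Step 4: Two-sided exact p-value = sum of Bin(14,0.5) probabilities at or below the observed probability = 0.179565.
Step 5: alpha = 0.1. fail to reject H0.

n_eff = 14, pos = 4, neg = 10, p = 0.179565, fail to reject H0.


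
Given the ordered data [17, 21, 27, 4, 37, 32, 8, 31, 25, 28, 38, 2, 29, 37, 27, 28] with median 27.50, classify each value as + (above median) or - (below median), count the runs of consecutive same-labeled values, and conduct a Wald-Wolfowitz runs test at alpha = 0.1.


Step 1: Compute median = 27.50; label A = above, B = below.
Labels in order: BBBBAABABAABAABA  (n_A = 8, n_B = 8)
Step 2: Count runs R = 10.
Step 3: Under H0 (random ordering), E[R] = 2*n_A*n_B/(n_A+n_B) + 1 = 2*8*8/16 + 1 = 9.0000.
        Var[R] = 2*n_A*n_B*(2*n_A*n_B - n_A - n_B) / ((n_A+n_B)^2 * (n_A+n_B-1)) = 14336/3840 = 3.7333.
        SD[R] = 1.9322.
Step 4: Continuity-corrected z = (R - 0.5 - E[R]) / SD[R] = (10 - 0.5 - 9.0000) / 1.9322 = 0.2588.
Step 5: Two-sided p-value via normal approximation = 2*(1 - Phi(|z|)) = 0.795809.
Step 6: alpha = 0.1. fail to reject H0.

R = 10, z = 0.2588, p = 0.795809, fail to reject H0.


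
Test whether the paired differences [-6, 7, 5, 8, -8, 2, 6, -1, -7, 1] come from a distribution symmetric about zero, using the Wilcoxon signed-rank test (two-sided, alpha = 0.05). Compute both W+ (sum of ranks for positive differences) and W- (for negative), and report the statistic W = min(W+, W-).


Step 1: Drop any zero differences (none here) and take |d_i|.
|d| = [6, 7, 5, 8, 8, 2, 6, 1, 7, 1]
Step 2: Midrank |d_i| (ties get averaged ranks).
ranks: |6|->5.5, |7|->7.5, |5|->4, |8|->9.5, |8|->9.5, |2|->3, |6|->5.5, |1|->1.5, |7|->7.5, |1|->1.5
Step 3: Attach original signs; sum ranks with positive sign and with negative sign.
W+ = 7.5 + 4 + 9.5 + 3 + 5.5 + 1.5 = 31
W- = 5.5 + 9.5 + 1.5 + 7.5 = 24
(Check: W+ + W- = 55 should equal n(n+1)/2 = 55.)
Step 4: Test statistic W = min(W+, W-) = 24.
Step 5: Ties in |d|, so use the tie-corrected normal approximation.
        E[W] = n(n+1)/4 = 10*11/4 = 27.5.
        Tie groups: |d|=1 (t=2), |d|=6 (t=2), |d|=7 (t=2), |d|=8 (t=2); sum(t^3 - t) = 24.
        Var[W] = n(n+1)(2n+1)/24 - sum(t^3-t)/48 = 2310/24 - 24/48 = 95.75.
        z = (W - E[W]) / sqrt(Var[W]) = (24 - 27.5) / 9.7852 = -0.3577.
        Two-sided p = 2*Phi(z) = 0.720580.
Step 6: alpha = 0.05. fail to reject H0.

W+ = 31, W- = 24, W = min = 24, p = 0.720580, fail to reject H0.


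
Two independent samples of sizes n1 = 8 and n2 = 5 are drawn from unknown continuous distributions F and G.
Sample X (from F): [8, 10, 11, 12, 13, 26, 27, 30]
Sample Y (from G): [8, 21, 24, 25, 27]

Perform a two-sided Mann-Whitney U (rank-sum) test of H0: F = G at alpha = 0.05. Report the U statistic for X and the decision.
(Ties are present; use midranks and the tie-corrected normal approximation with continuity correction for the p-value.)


Step 1: Combine and sort all 13 observations; assign midranks.
sorted (value, group): (8,X), (8,Y), (10,X), (11,X), (12,X), (13,X), (21,Y), (24,Y), (25,Y), (26,X), (27,X), (27,Y), (30,X)
ranks: 8->1.5, 8->1.5, 10->3, 11->4, 12->5, 13->6, 21->7, 24->8, 25->9, 26->10, 27->11.5, 27->11.5, 30->13
Step 2: Rank sum for X: R1 = 1.5 + 3 + 4 + 5 + 6 + 10 + 11.5 + 13 = 54.
Step 3: U_X = R1 - n1(n1+1)/2 = 54 - 8*9/2 = 54 - 36 = 18.
       U_Y = n1*n2 - U_X = 40 - 18 = 22.
Step 4: Ties are present, so use the tie-corrected normal approximation (with continuity correction) for the p-value.
Step 5: p-value = 0.825728; compare to alpha = 0.05. fail to reject H0.

U_X = 18, p = 0.825728, fail to reject H0 at alpha = 0.05.


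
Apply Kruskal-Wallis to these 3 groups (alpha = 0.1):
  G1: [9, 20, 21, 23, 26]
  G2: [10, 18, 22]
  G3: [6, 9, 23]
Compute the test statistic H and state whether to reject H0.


Step 1: Combine all N = 11 observations and assign midranks.
sorted (value, group, rank): (6,G3,1), (9,G1,2.5), (9,G3,2.5), (10,G2,4), (18,G2,5), (20,G1,6), (21,G1,7), (22,G2,8), (23,G1,9.5), (23,G3,9.5), (26,G1,11)
Step 2: Sum ranks within each group.
R_1 = 36 (n_1 = 5)
R_2 = 17 (n_2 = 3)
R_3 = 13 (n_3 = 3)
Step 3: H = 12/(N(N+1)) * sum(R_i^2/n_i) - 3(N+1)
     = 12/(11*12) * (36^2/5 + 17^2/3 + 13^2/3) - 3*12
     = 0.090909 * 411.867 - 36
     = 1.442424.
Step 4: Ties present; correction factor C = 1 - 12/(11^3 - 11) = 0.990909. Corrected H = 1.442424 / 0.990909 = 1.455657.
Step 5: Under H0, H ~ chi^2(2); p-value = 0.482956.
Step 6: alpha = 0.1. fail to reject H0.

H = 1.4557, df = 2, p = 0.482956, fail to reject H0.


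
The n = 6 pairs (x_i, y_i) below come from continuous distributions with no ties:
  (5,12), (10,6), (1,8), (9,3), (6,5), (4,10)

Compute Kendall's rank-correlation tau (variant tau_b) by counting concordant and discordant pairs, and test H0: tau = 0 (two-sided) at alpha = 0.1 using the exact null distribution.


Step 1: Enumerate the 15 unordered pairs (i,j) with i<j and classify each by sign(x_j-x_i) * sign(y_j-y_i).
  (1,2):dx=+5,dy=-6->D; (1,3):dx=-4,dy=-4->C; (1,4):dx=+4,dy=-9->D; (1,5):dx=+1,dy=-7->D
  (1,6):dx=-1,dy=-2->C; (2,3):dx=-9,dy=+2->D; (2,4):dx=-1,dy=-3->C; (2,5):dx=-4,dy=-1->C
  (2,6):dx=-6,dy=+4->D; (3,4):dx=+8,dy=-5->D; (3,5):dx=+5,dy=-3->D; (3,6):dx=+3,dy=+2->C
  (4,5):dx=-3,dy=+2->D; (4,6):dx=-5,dy=+7->D; (5,6):dx=-2,dy=+5->D
Step 2: C = 5, D = 10, total pairs = 15.
Step 3: tau = (C - D)/(n(n-1)/2) = (5 - 10)/15 = -0.333333.
Step 4: Exact two-sided p-value (enumerate n! = 720 permutations of y under H0): p = 0.469444.
Step 5: alpha = 0.1. fail to reject H0.

tau_b = -0.3333 (C=5, D=10), p = 0.469444, fail to reject H0.


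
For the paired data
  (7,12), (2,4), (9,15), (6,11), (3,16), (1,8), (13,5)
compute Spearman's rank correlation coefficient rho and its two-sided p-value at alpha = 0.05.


Step 1: Rank x and y separately (midranks; no ties here).
rank(x): 7->5, 2->2, 9->6, 6->4, 3->3, 1->1, 13->7
rank(y): 12->5, 4->1, 15->6, 11->4, 16->7, 8->3, 5->2
Step 2: d_i = R_x(i) - R_y(i); compute d_i^2.
  (5-5)^2=0, (2-1)^2=1, (6-6)^2=0, (4-4)^2=0, (3-7)^2=16, (1-3)^2=4, (7-2)^2=25
sum(d^2) = 46.
Step 3: rho = 1 - 6*46 / (7*(7^2 - 1)) = 1 - 276/336 = 0.178571.
Step 4: Under H0, t = rho * sqrt((n-2)/(1-rho^2)) = 0.4058 ~ t(5).
Step 5: Two-sided p-value from the t-distribution with 5 df = 0.701658.
Step 6: alpha = 0.05. fail to reject H0.

rho = 0.1786, p = 0.701658, fail to reject H0 at alpha = 0.05.


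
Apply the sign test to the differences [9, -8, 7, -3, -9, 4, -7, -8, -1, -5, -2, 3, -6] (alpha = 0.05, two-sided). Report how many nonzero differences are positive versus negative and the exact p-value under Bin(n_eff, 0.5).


Step 1: Discard zero differences. Original n = 13; n_eff = number of nonzero differences = 13.
Nonzero differences (with sign): +9, -8, +7, -3, -9, +4, -7, -8, -1, -5, -2, +3, -6
Step 2: Count signs: positive = 4, negative = 9.
Step 3: Under H0: P(positive) = 0.5, so the number of positives S ~ Bin(13, 0.5).
Step 4: Two-sided exact p-value = sum of Bin(13,0.5) probabilities at or below the observed probability = 0.266846.
Step 5: alpha = 0.05. fail to reject H0.

n_eff = 13, pos = 4, neg = 9, p = 0.266846, fail to reject H0.


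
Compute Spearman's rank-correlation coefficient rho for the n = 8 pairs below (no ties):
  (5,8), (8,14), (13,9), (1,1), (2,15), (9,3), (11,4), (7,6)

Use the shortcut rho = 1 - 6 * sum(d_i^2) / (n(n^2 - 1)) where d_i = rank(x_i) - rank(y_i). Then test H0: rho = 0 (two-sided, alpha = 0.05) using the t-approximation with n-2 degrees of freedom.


Step 1: Rank x and y separately (midranks; no ties here).
rank(x): 5->3, 8->5, 13->8, 1->1, 2->2, 9->6, 11->7, 7->4
rank(y): 8->5, 14->7, 9->6, 1->1, 15->8, 3->2, 4->3, 6->4
Step 2: d_i = R_x(i) - R_y(i); compute d_i^2.
  (3-5)^2=4, (5-7)^2=4, (8-6)^2=4, (1-1)^2=0, (2-8)^2=36, (6-2)^2=16, (7-3)^2=16, (4-4)^2=0
sum(d^2) = 80.
Step 3: rho = 1 - 6*80 / (8*(8^2 - 1)) = 1 - 480/504 = 0.047619.
Step 4: Under H0, t = rho * sqrt((n-2)/(1-rho^2)) = 0.1168 ~ t(6).
Step 5: Two-sided p-value from the t-distribution with 6 df = 0.910849.
Step 6: alpha = 0.05. fail to reject H0.

rho = 0.0476, p = 0.910849, fail to reject H0 at alpha = 0.05.


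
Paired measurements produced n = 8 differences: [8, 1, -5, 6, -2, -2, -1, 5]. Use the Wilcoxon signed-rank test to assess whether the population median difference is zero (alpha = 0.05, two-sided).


Step 1: Drop any zero differences (none here) and take |d_i|.
|d| = [8, 1, 5, 6, 2, 2, 1, 5]
Step 2: Midrank |d_i| (ties get averaged ranks).
ranks: |8|->8, |1|->1.5, |5|->5.5, |6|->7, |2|->3.5, |2|->3.5, |1|->1.5, |5|->5.5
Step 3: Attach original signs; sum ranks with positive sign and with negative sign.
W+ = 8 + 1.5 + 7 + 5.5 = 22
W- = 5.5 + 3.5 + 3.5 + 1.5 = 14
(Check: W+ + W- = 36 should equal n(n+1)/2 = 36.)
Step 4: Test statistic W = min(W+, W-) = 14.
Step 5: Ties in |d|, so use the tie-corrected normal approximation.
        E[W] = n(n+1)/4 = 8*9/4 = 18.
        Tie groups: |d|=1 (t=2), |d|=2 (t=2), |d|=5 (t=2); sum(t^3 - t) = 18.
        Var[W] = n(n+1)(2n+1)/24 - sum(t^3-t)/48 = 1224/24 - 18/48 = 50.625.
        z = (W - E[W]) / sqrt(Var[W]) = (14 - 18) / 7.1151 = -0.5622.
        Two-sided p = 2*Phi(z) = 0.573992.
Step 6: alpha = 0.05. fail to reject H0.

W+ = 22, W- = 14, W = min = 14, p = 0.573992, fail to reject H0.


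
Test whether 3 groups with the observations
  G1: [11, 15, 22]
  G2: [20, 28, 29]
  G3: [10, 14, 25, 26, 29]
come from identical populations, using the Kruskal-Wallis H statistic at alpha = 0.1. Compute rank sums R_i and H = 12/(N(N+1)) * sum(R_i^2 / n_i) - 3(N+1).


Step 1: Combine all N = 11 observations and assign midranks.
sorted (value, group, rank): (10,G3,1), (11,G1,2), (14,G3,3), (15,G1,4), (20,G2,5), (22,G1,6), (25,G3,7), (26,G3,8), (28,G2,9), (29,G2,10.5), (29,G3,10.5)
Step 2: Sum ranks within each group.
R_1 = 12 (n_1 = 3)
R_2 = 24.5 (n_2 = 3)
R_3 = 29.5 (n_3 = 5)
Step 3: H = 12/(N(N+1)) * sum(R_i^2/n_i) - 3(N+1)
     = 12/(11*12) * (12^2/3 + 24.5^2/3 + 29.5^2/5) - 3*12
     = 0.090909 * 422.133 - 36
     = 2.375758.
Step 4: Ties present; correction factor C = 1 - 6/(11^3 - 11) = 0.995455. Corrected H = 2.375758 / 0.995455 = 2.386606.
Step 5: Under H0, H ~ chi^2(2); p-value = 0.303218.
Step 6: alpha = 0.1. fail to reject H0.

H = 2.3866, df = 2, p = 0.303218, fail to reject H0.


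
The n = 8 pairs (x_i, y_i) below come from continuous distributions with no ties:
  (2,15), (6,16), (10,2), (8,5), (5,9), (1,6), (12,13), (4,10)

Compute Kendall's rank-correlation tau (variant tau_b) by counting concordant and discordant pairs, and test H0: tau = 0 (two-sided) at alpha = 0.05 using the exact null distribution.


Step 1: Enumerate the 28 unordered pairs (i,j) with i<j and classify each by sign(x_j-x_i) * sign(y_j-y_i).
  (1,2):dx=+4,dy=+1->C; (1,3):dx=+8,dy=-13->D; (1,4):dx=+6,dy=-10->D; (1,5):dx=+3,dy=-6->D
  (1,6):dx=-1,dy=-9->C; (1,7):dx=+10,dy=-2->D; (1,8):dx=+2,dy=-5->D; (2,3):dx=+4,dy=-14->D
  (2,4):dx=+2,dy=-11->D; (2,5):dx=-1,dy=-7->C; (2,6):dx=-5,dy=-10->C; (2,7):dx=+6,dy=-3->D
  (2,8):dx=-2,dy=-6->C; (3,4):dx=-2,dy=+3->D; (3,5):dx=-5,dy=+7->D; (3,6):dx=-9,dy=+4->D
  (3,7):dx=+2,dy=+11->C; (3,8):dx=-6,dy=+8->D; (4,5):dx=-3,dy=+4->D; (4,6):dx=-7,dy=+1->D
  (4,7):dx=+4,dy=+8->C; (4,8):dx=-4,dy=+5->D; (5,6):dx=-4,dy=-3->C; (5,7):dx=+7,dy=+4->C
  (5,8):dx=-1,dy=+1->D; (6,7):dx=+11,dy=+7->C; (6,8):dx=+3,dy=+4->C; (7,8):dx=-8,dy=-3->C
Step 2: C = 12, D = 16, total pairs = 28.
Step 3: tau = (C - D)/(n(n-1)/2) = (12 - 16)/28 = -0.142857.
Step 4: Exact two-sided p-value (enumerate n! = 40320 permutations of y under H0): p = 0.719544.
Step 5: alpha = 0.05. fail to reject H0.

tau_b = -0.1429 (C=12, D=16), p = 0.719544, fail to reject H0.


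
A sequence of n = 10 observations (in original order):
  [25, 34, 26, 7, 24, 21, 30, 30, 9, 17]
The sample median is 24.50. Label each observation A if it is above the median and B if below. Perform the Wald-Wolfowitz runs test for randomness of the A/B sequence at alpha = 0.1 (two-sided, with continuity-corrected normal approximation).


Step 1: Compute median = 24.50; label A = above, B = below.
Labels in order: AAABBBAABB  (n_A = 5, n_B = 5)
Step 2: Count runs R = 4.
Step 3: Under H0 (random ordering), E[R] = 2*n_A*n_B/(n_A+n_B) + 1 = 2*5*5/10 + 1 = 6.0000.
        Var[R] = 2*n_A*n_B*(2*n_A*n_B - n_A - n_B) / ((n_A+n_B)^2 * (n_A+n_B-1)) = 2000/900 = 2.2222.
        SD[R] = 1.4907.
Step 4: Continuity-corrected z = (R + 0.5 - E[R]) / SD[R] = (4 + 0.5 - 6.0000) / 1.4907 = -1.0062.
Step 5: Two-sided p-value via normal approximation = 2*(1 - Phi(|z|)) = 0.314305.
Step 6: alpha = 0.1. fail to reject H0.

R = 4, z = -1.0062, p = 0.314305, fail to reject H0.


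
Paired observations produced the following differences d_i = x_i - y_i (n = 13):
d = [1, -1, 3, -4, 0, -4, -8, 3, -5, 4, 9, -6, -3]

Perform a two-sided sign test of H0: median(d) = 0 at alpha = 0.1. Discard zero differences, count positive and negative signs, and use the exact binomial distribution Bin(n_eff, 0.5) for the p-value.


Step 1: Discard zero differences. Original n = 13; n_eff = number of nonzero differences = 12.
Nonzero differences (with sign): +1, -1, +3, -4, -4, -8, +3, -5, +4, +9, -6, -3
Step 2: Count signs: positive = 5, negative = 7.
Step 3: Under H0: P(positive) = 0.5, so the number of positives S ~ Bin(12, 0.5).
Step 4: Two-sided exact p-value = sum of Bin(12,0.5) probabilities at or below the observed probability = 0.774414.
Step 5: alpha = 0.1. fail to reject H0.

n_eff = 12, pos = 5, neg = 7, p = 0.774414, fail to reject H0.


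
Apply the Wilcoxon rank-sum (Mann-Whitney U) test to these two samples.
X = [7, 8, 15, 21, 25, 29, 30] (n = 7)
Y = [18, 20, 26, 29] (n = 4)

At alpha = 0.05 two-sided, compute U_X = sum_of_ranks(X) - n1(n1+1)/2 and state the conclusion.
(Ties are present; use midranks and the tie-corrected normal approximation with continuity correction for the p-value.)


Step 1: Combine and sort all 11 observations; assign midranks.
sorted (value, group): (7,X), (8,X), (15,X), (18,Y), (20,Y), (21,X), (25,X), (26,Y), (29,X), (29,Y), (30,X)
ranks: 7->1, 8->2, 15->3, 18->4, 20->5, 21->6, 25->7, 26->8, 29->9.5, 29->9.5, 30->11
Step 2: Rank sum for X: R1 = 1 + 2 + 3 + 6 + 7 + 9.5 + 11 = 39.5.
Step 3: U_X = R1 - n1(n1+1)/2 = 39.5 - 7*8/2 = 39.5 - 28 = 11.5.
       U_Y = n1*n2 - U_X = 28 - 11.5 = 16.5.
Step 4: Ties are present, so use the tie-corrected normal approximation (with continuity correction) for the p-value.
Step 5: p-value = 0.704817; compare to alpha = 0.05. fail to reject H0.

U_X = 11.5, p = 0.704817, fail to reject H0 at alpha = 0.05.


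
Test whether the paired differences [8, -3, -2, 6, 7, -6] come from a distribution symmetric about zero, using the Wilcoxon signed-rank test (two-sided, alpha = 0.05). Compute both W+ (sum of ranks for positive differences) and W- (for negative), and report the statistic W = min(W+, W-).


Step 1: Drop any zero differences (none here) and take |d_i|.
|d| = [8, 3, 2, 6, 7, 6]
Step 2: Midrank |d_i| (ties get averaged ranks).
ranks: |8|->6, |3|->2, |2|->1, |6|->3.5, |7|->5, |6|->3.5
Step 3: Attach original signs; sum ranks with positive sign and with negative sign.
W+ = 6 + 3.5 + 5 = 14.5
W- = 2 + 1 + 3.5 = 6.5
(Check: W+ + W- = 21 should equal n(n+1)/2 = 21.)
Step 4: Test statistic W = min(W+, W-) = 6.5.
Step 5: Ties in |d|, so use the tie-corrected normal approximation.
        E[W] = n(n+1)/4 = 6*7/4 = 10.5.
        Tie groups: |d|=6 (t=2); sum(t^3 - t) = 6.
        Var[W] = n(n+1)(2n+1)/24 - sum(t^3-t)/48 = 546/24 - 6/48 = 22.625.
        z = (W - E[W]) / sqrt(Var[W]) = (6.5 - 10.5) / 4.7566 = -0.8409.
        Two-sided p = 2*Phi(z) = 0.400381.
Step 6: alpha = 0.05. fail to reject H0.

W+ = 14.5, W- = 6.5, W = min = 6.5, p = 0.400381, fail to reject H0.


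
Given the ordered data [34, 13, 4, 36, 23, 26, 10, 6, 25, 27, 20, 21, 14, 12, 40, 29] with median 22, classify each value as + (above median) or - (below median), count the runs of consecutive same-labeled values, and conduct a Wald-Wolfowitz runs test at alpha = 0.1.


Step 1: Compute median = 22; label A = above, B = below.
Labels in order: ABBAAABBAABBBBAA  (n_A = 8, n_B = 8)
Step 2: Count runs R = 7.
Step 3: Under H0 (random ordering), E[R] = 2*n_A*n_B/(n_A+n_B) + 1 = 2*8*8/16 + 1 = 9.0000.
        Var[R] = 2*n_A*n_B*(2*n_A*n_B - n_A - n_B) / ((n_A+n_B)^2 * (n_A+n_B-1)) = 14336/3840 = 3.7333.
        SD[R] = 1.9322.
Step 4: Continuity-corrected z = (R + 0.5 - E[R]) / SD[R] = (7 + 0.5 - 9.0000) / 1.9322 = -0.7763.
Step 5: Two-sided p-value via normal approximation = 2*(1 - Phi(|z|)) = 0.437558.
Step 6: alpha = 0.1. fail to reject H0.

R = 7, z = -0.7763, p = 0.437558, fail to reject H0.


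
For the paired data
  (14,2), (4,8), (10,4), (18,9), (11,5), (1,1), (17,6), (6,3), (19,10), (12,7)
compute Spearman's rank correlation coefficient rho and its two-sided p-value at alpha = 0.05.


Step 1: Rank x and y separately (midranks; no ties here).
rank(x): 14->7, 4->2, 10->4, 18->9, 11->5, 1->1, 17->8, 6->3, 19->10, 12->6
rank(y): 2->2, 8->8, 4->4, 9->9, 5->5, 1->1, 6->6, 3->3, 10->10, 7->7
Step 2: d_i = R_x(i) - R_y(i); compute d_i^2.
  (7-2)^2=25, (2-8)^2=36, (4-4)^2=0, (9-9)^2=0, (5-5)^2=0, (1-1)^2=0, (8-6)^2=4, (3-3)^2=0, (10-10)^2=0, (6-7)^2=1
sum(d^2) = 66.
Step 3: rho = 1 - 6*66 / (10*(10^2 - 1)) = 1 - 396/990 = 0.600000.
Step 4: Under H0, t = rho * sqrt((n-2)/(1-rho^2)) = 2.1213 ~ t(8).
Step 5: Two-sided p-value from the t-distribution with 8 df = 0.066688.
Step 6: alpha = 0.05. fail to reject H0.

rho = 0.6000, p = 0.066688, fail to reject H0 at alpha = 0.05.


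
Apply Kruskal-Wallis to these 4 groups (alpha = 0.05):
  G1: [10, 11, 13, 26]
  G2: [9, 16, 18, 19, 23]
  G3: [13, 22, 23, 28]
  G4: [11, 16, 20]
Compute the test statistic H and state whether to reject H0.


Step 1: Combine all N = 16 observations and assign midranks.
sorted (value, group, rank): (9,G2,1), (10,G1,2), (11,G1,3.5), (11,G4,3.5), (13,G1,5.5), (13,G3,5.5), (16,G2,7.5), (16,G4,7.5), (18,G2,9), (19,G2,10), (20,G4,11), (22,G3,12), (23,G2,13.5), (23,G3,13.5), (26,G1,15), (28,G3,16)
Step 2: Sum ranks within each group.
R_1 = 26 (n_1 = 4)
R_2 = 41 (n_2 = 5)
R_3 = 47 (n_3 = 4)
R_4 = 22 (n_4 = 3)
Step 3: H = 12/(N(N+1)) * sum(R_i^2/n_i) - 3(N+1)
     = 12/(16*17) * (26^2/4 + 41^2/5 + 47^2/4 + 22^2/3) - 3*17
     = 0.044118 * 1218.78 - 51
     = 2.769853.
Step 4: Ties present; correction factor C = 1 - 24/(16^3 - 16) = 0.994118. Corrected H = 2.769853 / 0.994118 = 2.786243.
Step 5: Under H0, H ~ chi^2(3); p-value = 0.425770.
Step 6: alpha = 0.05. fail to reject H0.

H = 2.7862, df = 3, p = 0.425770, fail to reject H0.


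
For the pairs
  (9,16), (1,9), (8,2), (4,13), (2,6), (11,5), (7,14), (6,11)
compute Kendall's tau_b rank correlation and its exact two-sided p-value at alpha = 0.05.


Step 1: Enumerate the 28 unordered pairs (i,j) with i<j and classify each by sign(x_j-x_i) * sign(y_j-y_i).
  (1,2):dx=-8,dy=-7->C; (1,3):dx=-1,dy=-14->C; (1,4):dx=-5,dy=-3->C; (1,5):dx=-7,dy=-10->C
  (1,6):dx=+2,dy=-11->D; (1,7):dx=-2,dy=-2->C; (1,8):dx=-3,dy=-5->C; (2,3):dx=+7,dy=-7->D
  (2,4):dx=+3,dy=+4->C; (2,5):dx=+1,dy=-3->D; (2,6):dx=+10,dy=-4->D; (2,7):dx=+6,dy=+5->C
  (2,8):dx=+5,dy=+2->C; (3,4):dx=-4,dy=+11->D; (3,5):dx=-6,dy=+4->D; (3,6):dx=+3,dy=+3->C
  (3,7):dx=-1,dy=+12->D; (3,8):dx=-2,dy=+9->D; (4,5):dx=-2,dy=-7->C; (4,6):dx=+7,dy=-8->D
  (4,7):dx=+3,dy=+1->C; (4,8):dx=+2,dy=-2->D; (5,6):dx=+9,dy=-1->D; (5,7):dx=+5,dy=+8->C
  (5,8):dx=+4,dy=+5->C; (6,7):dx=-4,dy=+9->D; (6,8):dx=-5,dy=+6->D; (7,8):dx=-1,dy=-3->C
Step 2: C = 15, D = 13, total pairs = 28.
Step 3: tau = (C - D)/(n(n-1)/2) = (15 - 13)/28 = 0.071429.
Step 4: Exact two-sided p-value (enumerate n! = 40320 permutations of y under H0): p = 0.904861.
Step 5: alpha = 0.05. fail to reject H0.

tau_b = 0.0714 (C=15, D=13), p = 0.904861, fail to reject H0.


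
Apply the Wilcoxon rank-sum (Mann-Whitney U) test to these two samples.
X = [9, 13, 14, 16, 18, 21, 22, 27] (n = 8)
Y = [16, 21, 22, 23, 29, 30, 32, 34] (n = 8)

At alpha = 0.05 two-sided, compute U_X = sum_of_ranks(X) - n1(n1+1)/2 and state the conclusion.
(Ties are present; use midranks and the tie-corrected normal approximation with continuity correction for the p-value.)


Step 1: Combine and sort all 16 observations; assign midranks.
sorted (value, group): (9,X), (13,X), (14,X), (16,X), (16,Y), (18,X), (21,X), (21,Y), (22,X), (22,Y), (23,Y), (27,X), (29,Y), (30,Y), (32,Y), (34,Y)
ranks: 9->1, 13->2, 14->3, 16->4.5, 16->4.5, 18->6, 21->7.5, 21->7.5, 22->9.5, 22->9.5, 23->11, 27->12, 29->13, 30->14, 32->15, 34->16
Step 2: Rank sum for X: R1 = 1 + 2 + 3 + 4.5 + 6 + 7.5 + 9.5 + 12 = 45.5.
Step 3: U_X = R1 - n1(n1+1)/2 = 45.5 - 8*9/2 = 45.5 - 36 = 9.5.
       U_Y = n1*n2 - U_X = 64 - 9.5 = 54.5.
Step 4: Ties are present, so use the tie-corrected normal approximation (with continuity correction) for the p-value.
Step 5: p-value = 0.020581; compare to alpha = 0.05. reject H0.

U_X = 9.5, p = 0.020581, reject H0 at alpha = 0.05.


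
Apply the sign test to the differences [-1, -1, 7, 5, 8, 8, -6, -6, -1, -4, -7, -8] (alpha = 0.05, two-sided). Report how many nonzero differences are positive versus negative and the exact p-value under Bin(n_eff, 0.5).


Step 1: Discard zero differences. Original n = 12; n_eff = number of nonzero differences = 12.
Nonzero differences (with sign): -1, -1, +7, +5, +8, +8, -6, -6, -1, -4, -7, -8
Step 2: Count signs: positive = 4, negative = 8.
Step 3: Under H0: P(positive) = 0.5, so the number of positives S ~ Bin(12, 0.5).
Step 4: Two-sided exact p-value = sum of Bin(12,0.5) probabilities at or below the observed probability = 0.387695.
Step 5: alpha = 0.05. fail to reject H0.

n_eff = 12, pos = 4, neg = 8, p = 0.387695, fail to reject H0.


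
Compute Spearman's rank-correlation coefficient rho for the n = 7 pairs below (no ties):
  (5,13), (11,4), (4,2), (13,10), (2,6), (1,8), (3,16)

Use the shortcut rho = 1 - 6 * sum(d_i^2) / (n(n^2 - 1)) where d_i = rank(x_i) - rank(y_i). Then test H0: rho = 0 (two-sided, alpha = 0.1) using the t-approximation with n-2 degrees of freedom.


Step 1: Rank x and y separately (midranks; no ties here).
rank(x): 5->5, 11->6, 4->4, 13->7, 2->2, 1->1, 3->3
rank(y): 13->6, 4->2, 2->1, 10->5, 6->3, 8->4, 16->7
Step 2: d_i = R_x(i) - R_y(i); compute d_i^2.
  (5-6)^2=1, (6-2)^2=16, (4-1)^2=9, (7-5)^2=4, (2-3)^2=1, (1-4)^2=9, (3-7)^2=16
sum(d^2) = 56.
Step 3: rho = 1 - 6*56 / (7*(7^2 - 1)) = 1 - 336/336 = 0.000000.
Step 4: Under H0, t = rho * sqrt((n-2)/(1-rho^2)) = 0.0000 ~ t(5).
Step 5: Two-sided p-value from the t-distribution with 5 df = 1.000000.
Step 6: alpha = 0.1. fail to reject H0.

rho = 0.0000, p = 1.000000, fail to reject H0 at alpha = 0.1.


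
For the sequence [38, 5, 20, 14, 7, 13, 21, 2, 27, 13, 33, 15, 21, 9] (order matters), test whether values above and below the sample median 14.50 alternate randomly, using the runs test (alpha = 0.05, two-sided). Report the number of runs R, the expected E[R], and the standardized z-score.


Step 1: Compute median = 14.50; label A = above, B = below.
Labels in order: ABABBBABABAAAB  (n_A = 7, n_B = 7)
Step 2: Count runs R = 10.
Step 3: Under H0 (random ordering), E[R] = 2*n_A*n_B/(n_A+n_B) + 1 = 2*7*7/14 + 1 = 8.0000.
        Var[R] = 2*n_A*n_B*(2*n_A*n_B - n_A - n_B) / ((n_A+n_B)^2 * (n_A+n_B-1)) = 8232/2548 = 3.2308.
        SD[R] = 1.7974.
Step 4: Continuity-corrected z = (R - 0.5 - E[R]) / SD[R] = (10 - 0.5 - 8.0000) / 1.7974 = 0.8345.
Step 5: Two-sided p-value via normal approximation = 2*(1 - Phi(|z|)) = 0.403986.
Step 6: alpha = 0.05. fail to reject H0.

R = 10, z = 0.8345, p = 0.403986, fail to reject H0.


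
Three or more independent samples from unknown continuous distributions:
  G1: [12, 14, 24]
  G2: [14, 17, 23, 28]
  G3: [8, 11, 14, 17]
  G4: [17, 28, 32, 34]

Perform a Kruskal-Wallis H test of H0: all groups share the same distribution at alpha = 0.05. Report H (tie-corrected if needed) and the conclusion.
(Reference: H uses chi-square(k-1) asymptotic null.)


Step 1: Combine all N = 15 observations and assign midranks.
sorted (value, group, rank): (8,G3,1), (11,G3,2), (12,G1,3), (14,G1,5), (14,G2,5), (14,G3,5), (17,G2,8), (17,G3,8), (17,G4,8), (23,G2,10), (24,G1,11), (28,G2,12.5), (28,G4,12.5), (32,G4,14), (34,G4,15)
Step 2: Sum ranks within each group.
R_1 = 19 (n_1 = 3)
R_2 = 35.5 (n_2 = 4)
R_3 = 16 (n_3 = 4)
R_4 = 49.5 (n_4 = 4)
Step 3: H = 12/(N(N+1)) * sum(R_i^2/n_i) - 3(N+1)
     = 12/(15*16) * (19^2/3 + 35.5^2/4 + 16^2/4 + 49.5^2/4) - 3*16
     = 0.050000 * 1111.96 - 48
     = 7.597917.
Step 4: Ties present; correction factor C = 1 - 54/(15^3 - 15) = 0.983929. Corrected H = 7.597917 / 0.983929 = 7.722021.
Step 5: Under H0, H ~ chi^2(3); p-value = 0.052120.
Step 6: alpha = 0.05. fail to reject H0.

H = 7.7220, df = 3, p = 0.052120, fail to reject H0.


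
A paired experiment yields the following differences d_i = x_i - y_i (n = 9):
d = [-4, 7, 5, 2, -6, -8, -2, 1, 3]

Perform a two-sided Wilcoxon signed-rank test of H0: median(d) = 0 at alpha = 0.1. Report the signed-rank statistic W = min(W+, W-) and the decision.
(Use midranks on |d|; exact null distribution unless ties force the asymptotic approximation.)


Step 1: Drop any zero differences (none here) and take |d_i|.
|d| = [4, 7, 5, 2, 6, 8, 2, 1, 3]
Step 2: Midrank |d_i| (ties get averaged ranks).
ranks: |4|->5, |7|->8, |5|->6, |2|->2.5, |6|->7, |8|->9, |2|->2.5, |1|->1, |3|->4
Step 3: Attach original signs; sum ranks with positive sign and with negative sign.
W+ = 8 + 6 + 2.5 + 1 + 4 = 21.5
W- = 5 + 7 + 9 + 2.5 = 23.5
(Check: W+ + W- = 45 should equal n(n+1)/2 = 45.)
Step 4: Test statistic W = min(W+, W-) = 21.5.
Step 5: Ties in |d|, so use the tie-corrected normal approximation.
        E[W] = n(n+1)/4 = 9*10/4 = 22.5.
        Tie groups: |d|=2 (t=2); sum(t^3 - t) = 6.
        Var[W] = n(n+1)(2n+1)/24 - sum(t^3-t)/48 = 1710/24 - 6/48 = 71.125.
        z = (W - E[W]) / sqrt(Var[W]) = (21.5 - 22.5) / 8.4336 = -0.1186.
        Two-sided p = 2*Phi(z) = 0.905613.
Step 6: alpha = 0.1. fail to reject H0.

W+ = 21.5, W- = 23.5, W = min = 21.5, p = 0.905613, fail to reject H0.


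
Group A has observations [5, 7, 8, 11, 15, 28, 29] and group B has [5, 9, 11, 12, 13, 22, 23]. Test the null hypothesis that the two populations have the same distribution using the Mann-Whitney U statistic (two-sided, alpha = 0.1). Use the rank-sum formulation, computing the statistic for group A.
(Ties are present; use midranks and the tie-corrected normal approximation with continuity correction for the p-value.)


Step 1: Combine and sort all 14 observations; assign midranks.
sorted (value, group): (5,X), (5,Y), (7,X), (8,X), (9,Y), (11,X), (11,Y), (12,Y), (13,Y), (15,X), (22,Y), (23,Y), (28,X), (29,X)
ranks: 5->1.5, 5->1.5, 7->3, 8->4, 9->5, 11->6.5, 11->6.5, 12->8, 13->9, 15->10, 22->11, 23->12, 28->13, 29->14
Step 2: Rank sum for X: R1 = 1.5 + 3 + 4 + 6.5 + 10 + 13 + 14 = 52.
Step 3: U_X = R1 - n1(n1+1)/2 = 52 - 7*8/2 = 52 - 28 = 24.
       U_Y = n1*n2 - U_X = 49 - 24 = 25.
Step 4: Ties are present, so use the tie-corrected normal approximation (with continuity correction) for the p-value.
Step 5: p-value = 1.000000; compare to alpha = 0.1. fail to reject H0.

U_X = 24, p = 1.000000, fail to reject H0 at alpha = 0.1.


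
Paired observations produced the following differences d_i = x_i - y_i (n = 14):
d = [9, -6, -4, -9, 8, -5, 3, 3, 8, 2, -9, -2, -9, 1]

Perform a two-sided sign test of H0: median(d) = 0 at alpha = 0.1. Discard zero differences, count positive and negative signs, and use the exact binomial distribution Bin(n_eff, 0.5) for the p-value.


Step 1: Discard zero differences. Original n = 14; n_eff = number of nonzero differences = 14.
Nonzero differences (with sign): +9, -6, -4, -9, +8, -5, +3, +3, +8, +2, -9, -2, -9, +1
Step 2: Count signs: positive = 7, negative = 7.
Step 3: Under H0: P(positive) = 0.5, so the number of positives S ~ Bin(14, 0.5).
Step 4: Two-sided exact p-value = sum of Bin(14,0.5) probabilities at or below the observed probability = 1.000000.
Step 5: alpha = 0.1. fail to reject H0.

n_eff = 14, pos = 7, neg = 7, p = 1.000000, fail to reject H0.
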